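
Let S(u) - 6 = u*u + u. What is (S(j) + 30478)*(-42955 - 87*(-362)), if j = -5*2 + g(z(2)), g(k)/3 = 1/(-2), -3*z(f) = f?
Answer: -1403044159/4 ≈ -3.5076e+8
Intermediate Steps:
z(f) = -f/3
g(k) = -3/2 (g(k) = 3*(1/(-2)) = 3*(1*(-½)) = 3*(-½) = -3/2)
j = -23/2 (j = -5*2 - 3/2 = -10 - 3/2 = -23/2 ≈ -11.500)
S(u) = 6 + u + u² (S(u) = 6 + (u*u + u) = 6 + (u² + u) = 6 + (u + u²) = 6 + u + u²)
(S(j) + 30478)*(-42955 - 87*(-362)) = ((6 - 23/2 + (-23/2)²) + 30478)*(-42955 - 87*(-362)) = ((6 - 23/2 + 529/4) + 30478)*(-42955 + 31494) = (507/4 + 30478)*(-11461) = (122419/4)*(-11461) = -1403044159/4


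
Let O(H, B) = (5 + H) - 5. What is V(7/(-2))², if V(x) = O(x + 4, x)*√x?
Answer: -7/8 ≈ -0.87500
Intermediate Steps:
O(H, B) = H
V(x) = √x*(4 + x) (V(x) = (x + 4)*√x = (4 + x)*√x = √x*(4 + x))
V(7/(-2))² = (√(7/(-2))*(4 + 7/(-2)))² = (√(7*(-½))*(4 + 7*(-½)))² = (√(-7/2)*(4 - 7/2))² = ((I*√14/2)*(½))² = (I*√14/4)² = -7/8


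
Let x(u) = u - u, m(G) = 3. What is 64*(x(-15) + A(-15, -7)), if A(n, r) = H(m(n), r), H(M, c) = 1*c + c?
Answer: -896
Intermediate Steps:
H(M, c) = 2*c (H(M, c) = c + c = 2*c)
A(n, r) = 2*r
x(u) = 0
64*(x(-15) + A(-15, -7)) = 64*(0 + 2*(-7)) = 64*(0 - 14) = 64*(-14) = -896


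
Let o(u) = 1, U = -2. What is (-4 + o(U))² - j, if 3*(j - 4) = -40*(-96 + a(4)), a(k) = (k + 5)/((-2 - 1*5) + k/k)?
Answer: -1295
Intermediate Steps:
a(k) = -⅚ - k/6 (a(k) = (5 + k)/((-2 - 5) + 1) = (5 + k)/(-7 + 1) = (5 + k)/(-6) = (5 + k)*(-⅙) = -⅚ - k/6)
j = 1304 (j = 4 + (-40*(-96 + (-⅚ - ⅙*4)))/3 = 4 + (-40*(-96 + (-⅚ - ⅔)))/3 = 4 + (-40*(-96 - 3/2))/3 = 4 + (-40*(-195/2))/3 = 4 + (⅓)*3900 = 4 + 1300 = 1304)
(-4 + o(U))² - j = (-4 + 1)² - 1*1304 = (-3)² - 1304 = 9 - 1304 = -1295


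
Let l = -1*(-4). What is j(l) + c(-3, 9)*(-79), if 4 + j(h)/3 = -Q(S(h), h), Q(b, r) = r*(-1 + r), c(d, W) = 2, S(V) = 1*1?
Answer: -206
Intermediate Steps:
S(V) = 1
l = 4
j(h) = -12 - 3*h*(-1 + h) (j(h) = -12 + 3*(-h*(-1 + h)) = -12 - 3*h*(-1 + h))
j(l) + c(-3, 9)*(-79) = (-12 - 3*4² + 3*4) + 2*(-79) = (-12 - 3*16 + 12) - 158 = (-12 - 48 + 12) - 158 = -48 - 158 = -206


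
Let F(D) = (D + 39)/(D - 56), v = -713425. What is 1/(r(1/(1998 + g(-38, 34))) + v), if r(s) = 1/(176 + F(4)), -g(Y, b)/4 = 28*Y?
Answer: -9109/6498588273 ≈ -1.4017e-6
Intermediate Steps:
g(Y, b) = -112*Y
F(D) = (39 + D)/(-56 + D)
r(s) = 52/9109 (r(s) = 1/(176 + (39 + 4)/(-56 + 4)) = 1/(176 + 43/(-52)) = 1/(176 - 1/52*43) = 1/(176 - 43/52) = 1/(9109/52) = 52/9109)
1/(r(1/(1998 + g(-38, 34))) + v) = 1/(52/9109 - 713425) = 1/(-6498588273/9109) = -9109/6498588273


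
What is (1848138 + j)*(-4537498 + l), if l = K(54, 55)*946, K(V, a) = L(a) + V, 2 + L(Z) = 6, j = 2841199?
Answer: -21020562716310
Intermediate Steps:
L(Z) = 4 (L(Z) = -2 + 6 = 4)
K(V, a) = 4 + V
l = 54868 (l = (4 + 54)*946 = 58*946 = 54868)
(1848138 + j)*(-4537498 + l) = (1848138 + 2841199)*(-4537498 + 54868) = 4689337*(-4482630) = -21020562716310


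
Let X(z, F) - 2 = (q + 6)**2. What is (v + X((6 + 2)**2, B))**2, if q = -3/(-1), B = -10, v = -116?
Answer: 1089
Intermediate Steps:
q = 3 (q = -3*(-1) = 3)
X(z, F) = 83 (X(z, F) = 2 + (3 + 6)**2 = 2 + 9**2 = 2 + 81 = 83)
(v + X((6 + 2)**2, B))**2 = (-116 + 83)**2 = (-33)**2 = 1089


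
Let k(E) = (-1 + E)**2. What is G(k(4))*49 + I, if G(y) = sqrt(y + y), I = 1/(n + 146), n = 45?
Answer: 1/191 + 147*sqrt(2) ≈ 207.89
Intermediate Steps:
I = 1/191 (I = 1/(45 + 146) = 1/191 ≈ 0.0052356)
G(y) = sqrt(2)*sqrt(y) (G(y) = sqrt(2*y) = sqrt(2)*sqrt(y))
G(k(4))*49 + I = (sqrt(2)*sqrt((-1 + 4)**2))*49 + 1/191 = (sqrt(2)*sqrt(3**2))*49 + 1/191 = (sqrt(2)*sqrt(9))*49 + 1/191 = (sqrt(2)*3)*49 + 1/191 = (3*sqrt(2))*49 + 1/191 = 147*sqrt(2) + 1/191 = 1/191 + 147*sqrt(2)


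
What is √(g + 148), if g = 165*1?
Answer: √313 ≈ 17.692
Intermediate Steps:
g = 165
√(g + 148) = √(165 + 148) = √313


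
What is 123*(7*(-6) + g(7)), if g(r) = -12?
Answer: -6642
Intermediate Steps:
123*(7*(-6) + g(7)) = 123*(7*(-6) - 12) = 123*(-42 - 12) = 123*(-54) = -6642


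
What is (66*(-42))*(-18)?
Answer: 49896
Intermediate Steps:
(66*(-42))*(-18) = -2772*(-18) = 49896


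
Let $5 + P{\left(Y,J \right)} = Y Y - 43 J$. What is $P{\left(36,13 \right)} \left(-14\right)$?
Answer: $-10248$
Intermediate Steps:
$P{\left(Y,J \right)} = -5 + Y^{2} - 43 J$ ($P{\left(Y,J \right)} = -5 - \left(43 J - Y Y\right) = -5 - \left(- Y^{2} + 43 J\right) = -5 + Y^{2} - 43 J$)
$P{\left(36,13 \right)} \left(-14\right) = \left(-5 + 36^{2} - 559\right) \left(-14\right) = \left(-5 + 1296 - 559\right) \left(-14\right) = 732 \left(-14\right) = -10248$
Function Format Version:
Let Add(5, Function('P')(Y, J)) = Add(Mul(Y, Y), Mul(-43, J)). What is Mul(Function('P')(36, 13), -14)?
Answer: -10248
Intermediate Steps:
Function('P')(Y, J) = Add(-5, Pow(Y, 2), Mul(-43, J)) (Function('P')(Y, J) = Add(-5, Add(Mul(Y, Y), Mul(-43, J))) = Add(-5, Add(Pow(Y, 2), Mul(-43, J))) = Add(-5, Pow(Y, 2), Mul(-43, J)))
Mul(Function('P')(36, 13), -14) = Mul(Add(-5, Pow(36, 2), Mul(-43, 13)), -14) = Mul(Add(-5, 1296, -559), -14) = Mul(732, -14) = -10248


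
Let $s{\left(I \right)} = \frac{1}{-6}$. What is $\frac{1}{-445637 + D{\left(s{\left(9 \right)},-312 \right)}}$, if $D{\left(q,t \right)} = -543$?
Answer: $- \frac{1}{446180} \approx -2.2412 \cdot 10^{-6}$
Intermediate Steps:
$s{\left(I \right)} = - \frac{1}{6}$
$\frac{1}{-445637 + D{\left(s{\left(9 \right)},-312 \right)}} = \frac{1}{-445637 - 543} = \frac{1}{-446180} = - \frac{1}{446180}$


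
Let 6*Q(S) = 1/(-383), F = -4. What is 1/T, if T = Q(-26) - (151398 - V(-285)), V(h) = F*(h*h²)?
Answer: 2298/212438844395 ≈ 1.0817e-8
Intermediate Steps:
V(h) = -4*h³ (V(h) = -4*h*h² = -4*h³)
Q(S) = -1/2298 (Q(S) = (⅙)/(-383) = (⅙)*(-1/383) = -1/2298)
T = 212438844395/2298 (T = -1/2298 - (151398 - (-4)*(-285)³) = -1/2298 - (151398 - (-4)*(-23149125)) = -1/2298 - (151398 - 1*92596500) = -1/2298 - (151398 - 92596500) = -1/2298 - 1*(-92445102) = -1/2298 + 92445102 = 212438844395/2298 ≈ 9.2445e+7)
1/T = 1/(212438844395/2298) = 2298/212438844395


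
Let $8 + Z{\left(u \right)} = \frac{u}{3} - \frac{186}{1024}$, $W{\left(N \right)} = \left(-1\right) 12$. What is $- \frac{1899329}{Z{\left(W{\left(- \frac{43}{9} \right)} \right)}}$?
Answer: $\frac{972456448}{6237} \approx 1.5592 \cdot 10^{5}$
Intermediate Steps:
$W{\left(N \right)} = -12$
$Z{\left(u \right)} = - \frac{4189}{512} + \frac{u}{3}$ ($Z{\left(u \right)} = -8 + \left(\frac{u}{3} - \frac{186}{1024}\right) = -8 + \left(u \frac{1}{3} - \frac{93}{512}\right) = -8 + \left(\frac{u}{3} - \frac{93}{512}\right) = -8 + \left(- \frac{93}{512} + \frac{u}{3}\right) = - \frac{4189}{512} + \frac{u}{3}$)
$- \frac{1899329}{Z{\left(W{\left(- \frac{43}{9} \right)} \right)}} = - \frac{1899329}{- \frac{4189}{512} + \frac{1}{3} \left(-12\right)} = - \frac{1899329}{- \frac{4189}{512} - 4} = - \frac{1899329}{- \frac{6237}{512}} = \left(-1899329\right) \left(- \frac{512}{6237}\right) = \frac{972456448}{6237}$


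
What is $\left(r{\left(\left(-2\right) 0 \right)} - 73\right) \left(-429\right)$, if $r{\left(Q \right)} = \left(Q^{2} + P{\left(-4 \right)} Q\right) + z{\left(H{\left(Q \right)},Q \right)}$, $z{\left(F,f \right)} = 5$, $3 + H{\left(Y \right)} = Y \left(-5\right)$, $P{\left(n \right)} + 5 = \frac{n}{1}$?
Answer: $29172$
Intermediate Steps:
$P{\left(n \right)} = -5 + n$ ($P{\left(n \right)} = -5 + \frac{n}{1} = -5 + n 1 = -5 + n$)
$H{\left(Y \right)} = -3 - 5 Y$ ($H{\left(Y \right)} = -3 + Y \left(-5\right) = -3 - 5 Y$)
$r{\left(Q \right)} = 5 + Q^{2} - 9 Q$ ($r{\left(Q \right)} = \left(Q^{2} + \left(-5 - 4\right) Q\right) + 5 = \left(Q^{2} - 9 Q\right) + 5 = 5 + Q^{2} - 9 Q$)
$\left(r{\left(\left(-2\right) 0 \right)} - 73\right) \left(-429\right) = \left(\left(5 + \left(\left(-2\right) 0\right)^{2} - 9 \left(\left(-2\right) 0\right)\right) - 73\right) \left(-429\right) = \left(\left(5 + 0^{2} - 0\right) - 73\right) \left(-429\right) = \left(\left(5 + 0 + 0\right) - 73\right) \left(-429\right) = \left(5 - 73\right) \left(-429\right) = \left(-68\right) \left(-429\right) = 29172$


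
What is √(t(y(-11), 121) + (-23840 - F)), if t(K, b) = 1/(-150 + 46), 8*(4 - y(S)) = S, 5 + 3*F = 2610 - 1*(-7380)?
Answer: I*√661168794/156 ≈ 164.83*I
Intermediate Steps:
F = 9985/3 (F = -5/3 + (2610 - 1*(-7380))/3 = -5/3 + (2610 + 7380)/3 = -5/3 + (⅓)*9990 = -5/3 + 3330 = 9985/3 ≈ 3328.3)
y(S) = 4 - S/8
t(K, b) = -1/104 (t(K, b) = 1/(-104) = -1/104)
√(t(y(-11), 121) + (-23840 - F)) = √(-1/104 + (-23840 - 1*9985/3)) = √(-1/104 + (-23840 - 9985/3)) = √(-1/104 - 81505/3) = √(-8476523/312) = I*√661168794/156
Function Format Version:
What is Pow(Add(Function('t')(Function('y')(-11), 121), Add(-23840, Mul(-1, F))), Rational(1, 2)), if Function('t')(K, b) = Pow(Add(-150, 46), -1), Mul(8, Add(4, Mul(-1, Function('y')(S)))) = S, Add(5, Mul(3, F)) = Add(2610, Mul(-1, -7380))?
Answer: Mul(Rational(1, 156), I, Pow(661168794, Rational(1, 2))) ≈ Mul(164.83, I)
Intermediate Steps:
F = Rational(9985, 3) (F = Add(Rational(-5, 3), Mul(Rational(1, 3), Add(2610, Mul(-1, -7380)))) = Add(Rational(-5, 3), Mul(Rational(1, 3), Add(2610, 7380))) = Add(Rational(-5, 3), Mul(Rational(1, 3), 9990)) = Add(Rational(-5, 3), 3330) = Rational(9985, 3) ≈ 3328.3)
Function('y')(S) = Add(4, Mul(Rational(-1, 8), S))
Function('t')(K, b) = Rational(-1, 104) (Function('t')(K, b) = Pow(-104, -1) = Rational(-1, 104))
Pow(Add(Function('t')(Function('y')(-11), 121), Add(-23840, Mul(-1, F))), Rational(1, 2)) = Pow(Add(Rational(-1, 104), Add(-23840, Mul(-1, Rational(9985, 3)))), Rational(1, 2)) = Pow(Add(Rational(-1, 104), Add(-23840, Rational(-9985, 3))), Rational(1, 2)) = Pow(Add(Rational(-1, 104), Rational(-81505, 3)), Rational(1, 2)) = Pow(Rational(-8476523, 312), Rational(1, 2)) = Mul(Rational(1, 156), I, Pow(661168794, Rational(1, 2)))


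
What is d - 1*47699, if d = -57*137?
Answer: -55508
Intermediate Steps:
d = -7809
d - 1*47699 = -7809 - 1*47699 = -7809 - 47699 = -55508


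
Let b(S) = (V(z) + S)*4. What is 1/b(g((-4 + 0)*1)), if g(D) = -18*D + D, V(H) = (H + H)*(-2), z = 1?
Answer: 1/256 ≈ 0.0039063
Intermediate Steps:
V(H) = -4*H (V(H) = (2*H)*(-2) = -4*H)
g(D) = -17*D
b(S) = -16 + 4*S (b(S) = (-4*1 + S)*4 = (-4 + S)*4 = -16 + 4*S)
1/b(g((-4 + 0)*1)) = 1/(-16 + 4*(-17*(-4 + 0))) = 1/(-16 + 4*(-(-68))) = 1/(-16 + 4*(-17*(-4))) = 1/(-16 + 4*68) = 1/(-16 + 272) = 1/256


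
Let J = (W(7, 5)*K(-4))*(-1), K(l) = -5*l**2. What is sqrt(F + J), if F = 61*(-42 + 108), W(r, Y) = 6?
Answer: sqrt(4506) ≈ 67.127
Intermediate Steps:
F = 4026 (F = 61*66 = 4026)
J = 480 (J = (6*(-5*(-4)**2))*(-1) = (6*(-5*16))*(-1) = (6*(-80))*(-1) = -480*(-1) = 480)
sqrt(F + J) = sqrt(4026 + 480) = sqrt(4506)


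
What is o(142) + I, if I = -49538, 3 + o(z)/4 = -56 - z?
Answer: -50342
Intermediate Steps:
o(z) = -236 - 4*z (o(z) = -12 + 4*(-56 - z) = -12 + (-224 - 4*z) = -236 - 4*z)
o(142) + I = (-236 - 4*142) - 49538 = (-236 - 568) - 49538 = -804 - 49538 = -50342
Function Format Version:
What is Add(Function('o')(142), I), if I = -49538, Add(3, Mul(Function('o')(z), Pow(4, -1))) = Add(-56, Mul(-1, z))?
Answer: -50342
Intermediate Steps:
Function('o')(z) = Add(-236, Mul(-4, z)) (Function('o')(z) = Add(-12, Mul(4, Add(-56, Mul(-1, z)))) = Add(-12, Add(-224, Mul(-4, z))) = Add(-236, Mul(-4, z)))
Add(Function('o')(142), I) = Add(Add(-236, Mul(-4, 142)), -49538) = Add(Add(-236, -568), -49538) = Add(-804, -49538) = -50342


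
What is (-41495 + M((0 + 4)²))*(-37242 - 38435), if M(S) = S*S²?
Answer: 2830244123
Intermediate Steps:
M(S) = S³
(-41495 + M((0 + 4)²))*(-37242 - 38435) = (-41495 + ((0 + 4)²)³)*(-37242 - 38435) = (-41495 + (4²)³)*(-75677) = (-41495 + 16³)*(-75677) = (-41495 + 4096)*(-75677) = -37399*(-75677) = 2830244123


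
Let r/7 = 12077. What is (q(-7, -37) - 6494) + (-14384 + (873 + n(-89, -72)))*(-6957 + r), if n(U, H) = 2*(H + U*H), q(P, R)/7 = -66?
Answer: -65098254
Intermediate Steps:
q(P, R) = -462 (q(P, R) = 7*(-66) = -462)
n(U, H) = 2*H + 2*H*U (n(U, H) = 2*(H + H*U) = 2*H + 2*H*U)
r = 84539 (r = 7*12077 = 84539)
(q(-7, -37) - 6494) + (-14384 + (873 + n(-89, -72)))*(-6957 + r) = (-462 - 6494) + (-14384 + (873 + 2*(-72)*(1 - 89)))*(-6957 + 84539) = -6956 + (-14384 + (873 + 2*(-72)*(-88)))*77582 = -6956 + (-14384 + (873 + 12672))*77582 = -6956 + (-14384 + 13545)*77582 = -6956 - 839*77582 = -6956 - 65091298 = -65098254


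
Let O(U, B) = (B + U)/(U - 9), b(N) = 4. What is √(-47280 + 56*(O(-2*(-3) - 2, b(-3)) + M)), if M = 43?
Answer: 2*I*√281010/5 ≈ 212.04*I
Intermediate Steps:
O(U, B) = (B + U)/(-9 + U)
√(-47280 + 56*(O(-2*(-3) - 2, b(-3)) + M)) = √(-47280 + 56*((4 + (-2*(-3) - 2))/(-9 + (-2*(-3) - 2)) + 43)) = √(-47280 + 56*((4 + (6 - 2))/(-9 + (6 - 2)) + 43)) = √(-47280 + 56*((4 + 4)/(-9 + 4) + 43)) = √(-47280 + 56*(8/(-5) + 43)) = √(-47280 + 56*(-⅕*8 + 43)) = √(-47280 + 56*(-8/5 + 43)) = √(-47280 + 56*(207/5)) = √(-47280 + 11592/5) = √(-224808/5) = 2*I*√281010/5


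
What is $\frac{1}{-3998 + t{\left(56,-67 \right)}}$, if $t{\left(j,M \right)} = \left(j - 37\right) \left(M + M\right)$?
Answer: $- \frac{1}{6544} \approx -0.00015281$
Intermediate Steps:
$t{\left(j,M \right)} = 2 M \left(-37 + j\right)$ ($t{\left(j,M \right)} = \left(-37 + j\right) 2 M = 2 M \left(-37 + j\right)$)
$\frac{1}{-3998 + t{\left(56,-67 \right)}} = \frac{1}{-3998 + 2 \left(-67\right) \left(-37 + 56\right)} = \frac{1}{-3998 + 2 \left(-67\right) 19} = \frac{1}{-3998 - 2546} = \frac{1}{-6544} = - \frac{1}{6544}$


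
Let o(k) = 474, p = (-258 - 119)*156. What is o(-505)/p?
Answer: -79/9802 ≈ -0.0080596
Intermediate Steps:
p = -58812 (p = -377*156 = -58812)
o(-505)/p = 474/(-58812) = 474*(-1/58812) = -79/9802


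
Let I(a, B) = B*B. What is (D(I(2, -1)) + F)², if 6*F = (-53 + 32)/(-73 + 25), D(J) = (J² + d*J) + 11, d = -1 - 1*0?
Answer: 1129969/9216 ≈ 122.61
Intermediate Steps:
d = -1 (d = -1 + 0 = -1)
I(a, B) = B²
D(J) = 11 + J² - J (D(J) = (J² - J) + 11 = 11 + J² - J)
F = 7/96 (F = ((-53 + 32)/(-73 + 25))/6 = (-21/(-48))/6 = (-21*(-1/48))/6 = (⅙)*(7/16) = 7/96 ≈ 0.072917)
(D(I(2, -1)) + F)² = ((11 + ((-1)²)² - 1*(-1)²) + 7/96)² = ((11 + 1² - 1*1) + 7/96)² = ((11 + 1 - 1) + 7/96)² = (11 + 7/96)² = (1063/96)² = 1129969/9216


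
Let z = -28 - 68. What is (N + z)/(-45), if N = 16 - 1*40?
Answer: 8/3 ≈ 2.6667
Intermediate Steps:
z = -96
N = -24 (N = 16 - 40 = -24)
(N + z)/(-45) = (-24 - 96)/(-45) = -120*(-1/45) = 8/3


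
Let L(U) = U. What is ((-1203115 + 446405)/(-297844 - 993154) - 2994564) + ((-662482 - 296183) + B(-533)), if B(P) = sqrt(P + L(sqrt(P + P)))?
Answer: -2551804987916/645499 + sqrt(-533 + I*sqrt(1066)) ≈ -3.9532e+6 + 23.098*I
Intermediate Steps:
B(P) = sqrt(P + sqrt(2)*sqrt(P)) (B(P) = sqrt(P + sqrt(P + P)) = sqrt(P + sqrt(2*P)) = sqrt(P + sqrt(2)*sqrt(P)))
((-1203115 + 446405)/(-297844 - 993154) - 2994564) + ((-662482 - 296183) + B(-533)) = ((-1203115 + 446405)/(-297844 - 993154) - 2994564) + ((-662482 - 296183) + sqrt(-533 + sqrt(2)*sqrt(-533))) = (-756710/(-1290998) - 2994564) + (-958665 + sqrt(-533 + sqrt(2)*(I*sqrt(533)))) = (-756710*(-1/1290998) - 2994564) + (-958665 + sqrt(-533 + I*sqrt(1066))) = (378355/645499 - 2994564) + (-958665 + sqrt(-533 + I*sqrt(1066))) = -1932987689081/645499 + (-958665 + sqrt(-533 + I*sqrt(1066))) = -2551804987916/645499 + sqrt(-533 + I*sqrt(1066))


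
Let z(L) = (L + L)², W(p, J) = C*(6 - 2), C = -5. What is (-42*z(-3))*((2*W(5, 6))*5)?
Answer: 302400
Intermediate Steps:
W(p, J) = -20 (W(p, J) = -5*(6 - 2) = -5*4 = -20)
z(L) = 4*L² (z(L) = (2*L)² = 4*L²)
(-42*z(-3))*((2*W(5, 6))*5) = (-168*(-3)²)*((2*(-20))*5) = (-168*9)*(-40*5) = -42*36*(-200) = -1512*(-200) = 302400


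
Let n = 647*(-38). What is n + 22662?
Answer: -1924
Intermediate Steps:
n = -24586
n + 22662 = -24586 + 22662 = -1924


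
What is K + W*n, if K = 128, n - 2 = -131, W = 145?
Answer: -18577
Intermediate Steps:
n = -129 (n = 2 - 131 = -129)
K + W*n = 128 + 145*(-129) = 128 - 18705 = -18577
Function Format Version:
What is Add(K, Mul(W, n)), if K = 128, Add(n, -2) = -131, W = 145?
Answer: -18577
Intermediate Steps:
n = -129 (n = Add(2, -131) = -129)
Add(K, Mul(W, n)) = Add(128, Mul(145, -129)) = Add(128, -18705) = -18577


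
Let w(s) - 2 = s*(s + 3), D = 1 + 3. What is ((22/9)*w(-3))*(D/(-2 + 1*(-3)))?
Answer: -176/45 ≈ -3.9111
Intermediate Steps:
D = 4
w(s) = 2 + s*(3 + s) (w(s) = 2 + s*(s + 3) = 2 + s*(3 + s))
((22/9)*w(-3))*(D/(-2 + 1*(-3))) = ((22/9)*(2 + (-3)² + 3*(-3)))*(4/(-2 + 1*(-3))) = ((22*(⅑))*(2 + 9 - 9))*(4/(-2 - 3)) = ((22/9)*2)*(4/(-5)) = 44*(4*(-⅕))/9 = (44/9)*(-⅘) = -176/45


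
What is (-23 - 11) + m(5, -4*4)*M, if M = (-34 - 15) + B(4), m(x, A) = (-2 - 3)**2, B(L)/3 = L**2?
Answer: -59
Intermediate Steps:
B(L) = 3*L**2
m(x, A) = 25 (m(x, A) = (-5)**2 = 25)
M = -1 (M = (-34 - 15) + 3*4**2 = -49 + 3*16 = -49 + 48 = -1)
(-23 - 11) + m(5, -4*4)*M = (-23 - 11) + 25*(-1) = -34 - 25 = -59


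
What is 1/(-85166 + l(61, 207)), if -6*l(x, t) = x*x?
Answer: -6/514717 ≈ -1.1657e-5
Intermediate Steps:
l(x, t) = -x²/6 (l(x, t) = -x*x/6 = -x²/6)
1/(-85166 + l(61, 207)) = 1/(-85166 - ⅙*61²) = 1/(-85166 - ⅙*3721) = 1/(-85166 - 3721/6) = 1/(-514717/6) = -6/514717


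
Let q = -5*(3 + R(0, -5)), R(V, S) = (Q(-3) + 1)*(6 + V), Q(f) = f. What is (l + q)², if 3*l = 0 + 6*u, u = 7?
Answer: 3481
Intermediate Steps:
R(V, S) = -12 - 2*V (R(V, S) = (-3 + 1)*(6 + V) = -2*(6 + V) = -12 - 2*V)
q = 45 (q = -5*(3 + (-12 - 2*0)) = -5*(3 + (-12 + 0)) = -5*(3 - 12) = -5*(-9) = 45)
l = 14 (l = (0 + 6*7)/3 = (0 + 42)/3 = (⅓)*42 = 14)
(l + q)² = (14 + 45)² = 59² = 3481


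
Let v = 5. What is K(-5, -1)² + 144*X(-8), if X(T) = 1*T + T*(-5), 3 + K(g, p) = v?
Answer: 4612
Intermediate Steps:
K(g, p) = 2 (K(g, p) = -3 + 5 = 2)
X(T) = -4*T (X(T) = T - 5*T = -4*T)
K(-5, -1)² + 144*X(-8) = 2² + 144*(-4*(-8)) = 4 + 144*32 = 4 + 4608 = 4612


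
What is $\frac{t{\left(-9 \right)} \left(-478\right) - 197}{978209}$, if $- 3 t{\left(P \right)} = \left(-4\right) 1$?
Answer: $- \frac{2503}{2934627} \approx -0.00085292$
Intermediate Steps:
$t{\left(P \right)} = \frac{4}{3}$ ($t{\left(P \right)} = - \frac{\left(-4\right) 1}{3} = \left(- \frac{1}{3}\right) \left(-4\right) = \frac{4}{3}$)
$\frac{t{\left(-9 \right)} \left(-478\right) - 197}{978209} = \frac{\frac{4}{3} \left(-478\right) - 197}{978209} = \left(- \frac{1912}{3} - 197\right) \frac{1}{978209} = \left(- \frac{2503}{3}\right) \frac{1}{978209} = - \frac{2503}{2934627}$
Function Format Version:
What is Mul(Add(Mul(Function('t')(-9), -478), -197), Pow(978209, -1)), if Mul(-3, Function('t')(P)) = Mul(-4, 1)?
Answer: Rational(-2503, 2934627) ≈ -0.00085292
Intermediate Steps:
Function('t')(P) = Rational(4, 3) (Function('t')(P) = Mul(Rational(-1, 3), Mul(-4, 1)) = Mul(Rational(-1, 3), -4) = Rational(4, 3))
Mul(Add(Mul(Function('t')(-9), -478), -197), Pow(978209, -1)) = Mul(Add(Mul(Rational(4, 3), -478), -197), Pow(978209, -1)) = Mul(Add(Rational(-1912, 3), -197), Rational(1, 978209)) = Mul(Rational(-2503, 3), Rational(1, 978209)) = Rational(-2503, 2934627)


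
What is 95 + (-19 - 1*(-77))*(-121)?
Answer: -6923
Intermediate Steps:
95 + (-19 - 1*(-77))*(-121) = 95 + (-19 + 77)*(-121) = 95 + 58*(-121) = 95 - 7018 = -6923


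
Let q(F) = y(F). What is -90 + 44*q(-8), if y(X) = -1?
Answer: -134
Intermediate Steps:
q(F) = -1
-90 + 44*q(-8) = -90 + 44*(-1) = -90 - 44 = -134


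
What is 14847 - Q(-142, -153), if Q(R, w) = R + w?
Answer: 15142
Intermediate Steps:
14847 - Q(-142, -153) = 14847 - (-142 - 153) = 14847 - 1*(-295) = 14847 + 295 = 15142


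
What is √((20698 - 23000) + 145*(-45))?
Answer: I*√8827 ≈ 93.952*I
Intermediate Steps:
√((20698 - 23000) + 145*(-45)) = √(-2302 - 6525) = √(-8827) = I*√8827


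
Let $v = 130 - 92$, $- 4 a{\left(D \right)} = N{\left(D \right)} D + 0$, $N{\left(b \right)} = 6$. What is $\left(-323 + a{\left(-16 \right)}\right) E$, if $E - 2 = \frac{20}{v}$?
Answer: $- \frac{14352}{19} \approx -755.37$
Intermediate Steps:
$a{\left(D \right)} = - \frac{3 D}{2}$ ($a{\left(D \right)} = - \frac{6 D + 0}{4} = - \frac{6 D}{4} = - \frac{3 D}{2}$)
$v = 38$
$E = \frac{48}{19}$ ($E = 2 + \frac{20}{38} = 2 + 20 \cdot \frac{1}{38} = 2 + \frac{10}{19} = \frac{48}{19} \approx 2.5263$)
$\left(-323 + a{\left(-16 \right)}\right) E = \left(-323 - -24\right) \frac{48}{19} = \left(-323 + 24\right) \frac{48}{19} = \left(-299\right) \frac{48}{19} = - \frac{14352}{19}$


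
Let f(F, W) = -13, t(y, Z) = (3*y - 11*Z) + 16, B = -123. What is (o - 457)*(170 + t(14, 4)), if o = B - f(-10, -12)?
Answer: -104328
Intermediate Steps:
t(y, Z) = 16 - 11*Z + 3*y (t(y, Z) = (-11*Z + 3*y) + 16 = 16 - 11*Z + 3*y)
o = -110 (o = -123 - 1*(-13) = -123 + 13 = -110)
(o - 457)*(170 + t(14, 4)) = (-110 - 457)*(170 + (16 - 11*4 + 3*14)) = -567*(170 + (16 - 44 + 42)) = -567*(170 + 14) = -567*184 = -104328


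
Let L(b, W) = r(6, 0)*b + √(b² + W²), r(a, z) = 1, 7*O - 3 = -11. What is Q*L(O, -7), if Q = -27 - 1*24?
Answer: 408/7 - 51*√2465/7 ≈ -303.44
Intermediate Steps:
O = -8/7 (O = 3/7 + (⅐)*(-11) = 3/7 - 11/7 = -8/7 ≈ -1.1429)
L(b, W) = b + √(W² + b²) (L(b, W) = 1*b + √(b² + W²) = b + √(W² + b²))
Q = -51 (Q = -27 - 24 = -51)
Q*L(O, -7) = -51*(-8/7 + √((-7)² + (-8/7)²)) = -51*(-8/7 + √(49 + 64/49)) = -51*(-8/7 + √(2465/49)) = -51*(-8/7 + √2465/7) = 408/7 - 51*√2465/7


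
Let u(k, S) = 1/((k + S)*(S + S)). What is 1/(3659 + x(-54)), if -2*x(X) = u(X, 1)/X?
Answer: 11448/41888231 ≈ 0.00027330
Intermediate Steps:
u(k, S) = 1/(2*S*(S + k)) (u(k, S) = 1/((S + k)*(2*S)) = 1/(2*S*(S + k)))
x(X) = -1/(4*X*(1 + X)) (x(X) = -(½)/(1*(1 + X))/(2*X) = -(½)*1/(1 + X)/(2*X) = -1/(2*(1 + X))/(2*X) = -1/(4*X*(1 + X)))
1/(3659 + x(-54)) = 1/(3659 - ¼/(-54*(1 - 54))) = 1/(3659 - ¼*(-1/54)/(-53)) = 1/(3659 - ¼*(-1/54)*(-1/53)) = 1/(3659 - 1/11448) = 1/(41888231/11448) = 11448/41888231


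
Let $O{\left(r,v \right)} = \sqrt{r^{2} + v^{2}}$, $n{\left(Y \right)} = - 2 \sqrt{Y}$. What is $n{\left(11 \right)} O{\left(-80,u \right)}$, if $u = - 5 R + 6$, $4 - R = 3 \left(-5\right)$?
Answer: $- 2 \sqrt{157531} \approx -793.8$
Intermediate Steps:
$R = 19$ ($R = 4 - 3 \left(-5\right) = 4 - -15 = 4 + 15 = 19$)
$u = -89$ ($u = \left(-5\right) 19 + 6 = -95 + 6 = -89$)
$n{\left(11 \right)} O{\left(-80,u \right)} = - 2 \sqrt{11} \sqrt{\left(-80\right)^{2} + \left(-89\right)^{2}} = - 2 \sqrt{11} \sqrt{6400 + 7921} = - 2 \sqrt{11} \sqrt{14321} = - 2 \sqrt{157531}$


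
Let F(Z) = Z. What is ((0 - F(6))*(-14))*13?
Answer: 1092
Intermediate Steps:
((0 - F(6))*(-14))*13 = ((0 - 1*6)*(-14))*13 = ((0 - 6)*(-14))*13 = -6*(-14)*13 = 84*13 = 1092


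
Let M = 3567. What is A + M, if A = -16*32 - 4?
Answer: 3051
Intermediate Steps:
A = -516 (A = -512 - 4 = -516)
A + M = -516 + 3567 = 3051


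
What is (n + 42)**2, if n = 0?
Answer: 1764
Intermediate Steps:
(n + 42)**2 = (0 + 42)**2 = 42**2 = 1764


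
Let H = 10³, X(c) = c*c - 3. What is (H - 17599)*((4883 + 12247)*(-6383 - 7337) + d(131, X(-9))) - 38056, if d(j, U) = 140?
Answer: 3901154374484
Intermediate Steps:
X(c) = -3 + c² (X(c) = c² - 3 = -3 + c²)
H = 1000
(H - 17599)*((4883 + 12247)*(-6383 - 7337) + d(131, X(-9))) - 38056 = (1000 - 17599)*((4883 + 12247)*(-6383 - 7337) + 140) - 38056 = -16599*(17130*(-13720) + 140) - 38056 = -16599*(-235023600 + 140) - 38056 = -16599*(-235023460) - 38056 = 3901154412540 - 38056 = 3901154374484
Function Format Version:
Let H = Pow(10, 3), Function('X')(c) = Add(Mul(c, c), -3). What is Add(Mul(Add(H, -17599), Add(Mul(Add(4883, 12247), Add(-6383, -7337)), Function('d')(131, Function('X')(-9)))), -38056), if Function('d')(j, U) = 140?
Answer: 3901154374484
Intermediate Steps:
Function('X')(c) = Add(-3, Pow(c, 2)) (Function('X')(c) = Add(Pow(c, 2), -3) = Add(-3, Pow(c, 2)))
H = 1000
Add(Mul(Add(H, -17599), Add(Mul(Add(4883, 12247), Add(-6383, -7337)), Function('d')(131, Function('X')(-9)))), -38056) = Add(Mul(Add(1000, -17599), Add(Mul(Add(4883, 12247), Add(-6383, -7337)), 140)), -38056) = Add(Mul(-16599, Add(Mul(17130, -13720), 140)), -38056) = Add(Mul(-16599, Add(-235023600, 140)), -38056) = Add(Mul(-16599, -235023460), -38056) = Add(3901154412540, -38056) = 3901154374484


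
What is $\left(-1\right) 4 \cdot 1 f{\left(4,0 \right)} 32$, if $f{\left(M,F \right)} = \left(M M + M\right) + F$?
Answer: $-2560$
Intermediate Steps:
$f{\left(M,F \right)} = F + M + M^{2}$ ($f{\left(M,F \right)} = \left(M^{2} + M\right) + F = \left(M + M^{2}\right) + F = F + M + M^{2}$)
$\left(-1\right) 4 \cdot 1 f{\left(4,0 \right)} 32 = \left(-1\right) 4 \cdot 1 \left(0 + 4 + 4^{2}\right) 32 = \left(-4\right) 1 \left(0 + 4 + 16\right) 32 = \left(-4\right) 20 \cdot 32 = \left(-80\right) 32 = -2560$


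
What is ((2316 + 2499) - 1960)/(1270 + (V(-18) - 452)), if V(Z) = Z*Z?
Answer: 5/2 ≈ 2.5000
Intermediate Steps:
V(Z) = Z²
((2316 + 2499) - 1960)/(1270 + (V(-18) - 452)) = ((2316 + 2499) - 1960)/(1270 + ((-18)² - 452)) = (4815 - 1960)/(1270 + (324 - 452)) = 2855/(1270 - 128) = 2855/1142 = 2855*(1/1142) = 5/2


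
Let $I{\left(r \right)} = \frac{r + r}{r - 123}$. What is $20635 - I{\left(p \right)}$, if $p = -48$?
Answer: $\frac{1176163}{57} \approx 20634.0$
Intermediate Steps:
$I{\left(r \right)} = \frac{2 r}{-123 + r}$
$20635 - I{\left(p \right)} = 20635 - 2 \left(-48\right) \frac{1}{-123 - 48} = 20635 - 2 \left(-48\right) \frac{1}{-171} = 20635 - 2 \left(-48\right) \left(- \frac{1}{171}\right) = 20635 - \frac{32}{57} = \frac{1176163}{57}$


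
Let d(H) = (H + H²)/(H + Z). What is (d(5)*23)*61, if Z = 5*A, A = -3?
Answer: -4209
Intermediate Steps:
Z = -15 (Z = 5*(-3) = -15)
d(H) = (H + H²)/(-15 + H) (d(H) = (H + H²)/(H - 15) = (H + H²)/(-15 + H))
(d(5)*23)*61 = ((5*(1 + 5)/(-15 + 5))*23)*61 = ((5*6/(-10))*23)*61 = ((5*(-⅒)*6)*23)*61 = -3*23*61 = -69*61 = -4209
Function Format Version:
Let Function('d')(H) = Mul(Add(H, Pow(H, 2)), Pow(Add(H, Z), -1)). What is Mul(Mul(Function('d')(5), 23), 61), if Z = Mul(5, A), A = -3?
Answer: -4209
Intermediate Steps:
Z = -15 (Z = Mul(5, -3) = -15)
Function('d')(H) = Mul(Pow(Add(-15, H), -1), Add(H, Pow(H, 2))) (Function('d')(H) = Mul(Add(H, Pow(H, 2)), Pow(Add(H, -15), -1)) = Mul(Add(H, Pow(H, 2)), Pow(Add(-15, H), -1)) = Mul(Pow(Add(-15, H), -1), Add(H, Pow(H, 2))))
Mul(Mul(Function('d')(5), 23), 61) = Mul(Mul(Mul(5, Pow(Add(-15, 5), -1), Add(1, 5)), 23), 61) = Mul(Mul(Mul(5, Pow(-10, -1), 6), 23), 61) = Mul(Mul(Mul(5, Rational(-1, 10), 6), 23), 61) = Mul(Mul(-3, 23), 61) = Mul(-69, 61) = -4209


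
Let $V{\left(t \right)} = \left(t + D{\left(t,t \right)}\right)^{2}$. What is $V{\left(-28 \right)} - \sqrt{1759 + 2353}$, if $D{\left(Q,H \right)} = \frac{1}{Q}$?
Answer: $\frac{616225}{784} - 4 \sqrt{257} \approx 721.88$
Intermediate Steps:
$V{\left(t \right)} = \left(t + \frac{1}{t}\right)^{2}$
$V{\left(-28 \right)} - \sqrt{1759 + 2353} = \frac{\left(1 + \left(-28\right)^{2}\right)^{2}}{784} - \sqrt{1759 + 2353} = \frac{\left(1 + 784\right)^{2}}{784} - \sqrt{4112} = \frac{785^{2}}{784} - 4 \sqrt{257} = \frac{1}{784} \cdot 616225 - 4 \sqrt{257} = \frac{616225}{784} - 4 \sqrt{257}$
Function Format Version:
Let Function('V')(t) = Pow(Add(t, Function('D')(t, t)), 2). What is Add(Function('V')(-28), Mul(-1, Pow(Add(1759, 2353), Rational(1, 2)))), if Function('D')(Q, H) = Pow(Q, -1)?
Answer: Add(Rational(616225, 784), Mul(-4, Pow(257, Rational(1, 2)))) ≈ 721.88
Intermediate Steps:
Function('V')(t) = Pow(Add(t, Pow(t, -1)), 2)
Add(Function('V')(-28), Mul(-1, Pow(Add(1759, 2353), Rational(1, 2)))) = Add(Mul(Pow(-28, -2), Pow(Add(1, Pow(-28, 2)), 2)), Mul(-1, Pow(Add(1759, 2353), Rational(1, 2)))) = Add(Mul(Rational(1, 784), Pow(Add(1, 784), 2)), Mul(-1, Pow(4112, Rational(1, 2)))) = Add(Mul(Rational(1, 784), Pow(785, 2)), Mul(-1, Mul(4, Pow(257, Rational(1, 2))))) = Add(Mul(Rational(1, 784), 616225), Mul(-4, Pow(257, Rational(1, 2)))) = Add(Rational(616225, 784), Mul(-4, Pow(257, Rational(1, 2))))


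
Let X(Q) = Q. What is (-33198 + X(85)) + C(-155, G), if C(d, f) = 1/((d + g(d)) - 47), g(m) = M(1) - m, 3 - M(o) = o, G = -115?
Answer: -1490086/45 ≈ -33113.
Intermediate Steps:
M(o) = 3 - o
g(m) = 2 - m (g(m) = (3 - 1*1) - m = (3 - 1) - m = 2 - m)
C(d, f) = -1/45 (C(d, f) = 1/((d + (2 - d)) - 47) = 1/(2 - 47) = 1/(-45) = -1/45)
(-33198 + X(85)) + C(-155, G) = (-33198 + 85) - 1/45 = -33113 - 1/45 = -1490086/45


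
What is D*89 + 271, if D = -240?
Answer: -21089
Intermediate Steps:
D*89 + 271 = -240*89 + 271 = -21360 + 271 = -21089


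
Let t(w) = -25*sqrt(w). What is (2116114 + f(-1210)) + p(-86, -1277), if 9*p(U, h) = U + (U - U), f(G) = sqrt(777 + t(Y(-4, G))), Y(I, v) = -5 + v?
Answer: 19044940/9 + sqrt(777 - 225*I*sqrt(15)) ≈ 2.1161e+6 - 13.974*I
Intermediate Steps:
f(G) = sqrt(777 - 25*sqrt(-5 + G))
p(U, h) = U/9 (p(U, h) = (U + (U - U))/9 = (U + 0)/9 = U/9)
(2116114 + f(-1210)) + p(-86, -1277) = (2116114 + sqrt(777 - 25*sqrt(-5 - 1210))) + (1/9)*(-86) = (2116114 + sqrt(777 - 225*I*sqrt(15))) - 86/9 = 19044940/9 + sqrt(777 - 225*I*sqrt(15))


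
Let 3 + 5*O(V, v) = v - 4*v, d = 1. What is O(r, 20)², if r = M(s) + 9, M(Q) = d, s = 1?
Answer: 3969/25 ≈ 158.76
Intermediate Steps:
M(Q) = 1
r = 10 (r = 1 + 9 = 10)
O(V, v) = -⅗ - 3*v/5 (O(V, v) = -⅗ + (v - 4*v)/5 = -⅗ + (-3*v)/5 = -⅗ - 3*v/5)
O(r, 20)² = (-⅗ - ⅗*20)² = (-⅗ - 12)² = (-63/5)² = 3969/25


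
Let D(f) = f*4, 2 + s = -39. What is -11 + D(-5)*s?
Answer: 809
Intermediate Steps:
s = -41 (s = -2 - 39 = -41)
D(f) = 4*f
-11 + D(-5)*s = -11 + (4*(-5))*(-41) = -11 - 20*(-41) = -11 + 820 = 809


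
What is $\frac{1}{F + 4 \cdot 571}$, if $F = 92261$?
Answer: $\frac{1}{94545} \approx 1.0577 \cdot 10^{-5}$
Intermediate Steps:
$\frac{1}{F + 4 \cdot 571} = \frac{1}{92261 + 4 \cdot 571} = \frac{1}{92261 + 2284} = \frac{1}{94545}$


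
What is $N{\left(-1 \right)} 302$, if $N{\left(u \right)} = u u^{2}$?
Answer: $-302$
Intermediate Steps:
$N{\left(u \right)} = u^{3}$
$N{\left(-1 \right)} 302 = \left(-1\right)^{3} \cdot 302 = \left(-1\right) 302 = -302$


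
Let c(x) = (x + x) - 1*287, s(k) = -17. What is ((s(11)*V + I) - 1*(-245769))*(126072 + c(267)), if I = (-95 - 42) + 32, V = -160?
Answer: 31375618496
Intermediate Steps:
I = -105 (I = -137 + 32 = -105)
c(x) = -287 + 2*x (c(x) = 2*x - 287 = -287 + 2*x)
((s(11)*V + I) - 1*(-245769))*(126072 + c(267)) = ((-17*(-160) - 105) - 1*(-245769))*(126072 + (-287 + 2*267)) = ((2720 - 105) + 245769)*(126072 + (-287 + 534)) = (2615 + 245769)*(126072 + 247) = 248384*126319 = 31375618496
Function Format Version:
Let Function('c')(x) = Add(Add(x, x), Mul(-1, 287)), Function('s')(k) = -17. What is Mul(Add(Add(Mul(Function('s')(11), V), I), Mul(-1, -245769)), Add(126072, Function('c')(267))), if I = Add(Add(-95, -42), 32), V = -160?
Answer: 31375618496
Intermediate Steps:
I = -105 (I = Add(-137, 32) = -105)
Function('c')(x) = Add(-287, Mul(2, x)) (Function('c')(x) = Add(Mul(2, x), -287) = Add(-287, Mul(2, x)))
Mul(Add(Add(Mul(Function('s')(11), V), I), Mul(-1, -245769)), Add(126072, Function('c')(267))) = Mul(Add(Add(Mul(-17, -160), -105), Mul(-1, -245769)), Add(126072, Add(-287, Mul(2, 267)))) = Mul(Add(Add(2720, -105), 245769), Add(126072, Add(-287, 534))) = Mul(Add(2615, 245769), Add(126072, 247)) = Mul(248384, 126319) = 31375618496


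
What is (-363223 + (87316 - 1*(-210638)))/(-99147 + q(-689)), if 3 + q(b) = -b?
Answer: 65269/98461 ≈ 0.66289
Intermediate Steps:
q(b) = -3 - b
(-363223 + (87316 - 1*(-210638)))/(-99147 + q(-689)) = (-363223 + (87316 - 1*(-210638)))/(-99147 + (-3 - 1*(-689))) = (-363223 + (87316 + 210638))/(-99147 + (-3 + 689)) = (-363223 + 297954)/(-99147 + 686) = -65269/(-98461) = -65269*(-1/98461) = 65269/98461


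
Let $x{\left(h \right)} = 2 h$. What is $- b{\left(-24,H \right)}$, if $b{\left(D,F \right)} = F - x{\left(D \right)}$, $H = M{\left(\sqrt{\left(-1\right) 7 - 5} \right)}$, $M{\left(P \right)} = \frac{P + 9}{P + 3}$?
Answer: $\frac{- 98 \sqrt{3} + 153 i}{- 3 i + 2 \sqrt{3}} \approx -49.857 + 0.98974 i$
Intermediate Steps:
$M{\left(P \right)} = \frac{9 + P}{3 + P}$
$H = \frac{9 + 2 i \sqrt{3}}{3 + 2 i \sqrt{3}}$ ($H = \frac{9 + \sqrt{\left(-1\right) 7 - 5}}{3 + \sqrt{\left(-1\right) 7 - 5}} = \frac{9 + \sqrt{-7 - 5}}{3 + \sqrt{-7 - 5}} = \frac{9 + \sqrt{-12}}{3 + \sqrt{-12}} = \frac{9 + 2 i \sqrt{3}}{3 + 2 i \sqrt{3}} \approx 1.8571 - 0.98974 i$)
$b{\left(D,F \right)} = F - 2 D$
$- b{\left(-24,H \right)} = - (\left(\frac{13}{7} - \frac{4 i \sqrt{3}}{7}\right) - -48) = - (\left(\frac{13}{7} - \frac{4 i \sqrt{3}}{7}\right) + 48) = - (\frac{349}{7} - \frac{4 i \sqrt{3}}{7}) = - \frac{349}{7} + \frac{4 i \sqrt{3}}{7}$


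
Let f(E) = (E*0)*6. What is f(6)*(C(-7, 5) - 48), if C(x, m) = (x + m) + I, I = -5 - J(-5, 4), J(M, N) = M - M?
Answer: 0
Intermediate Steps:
J(M, N) = 0
I = -5 (I = -5 - 1*0 = -5 + 0 = -5)
f(E) = 0 (f(E) = 0*6 = 0)
C(x, m) = -5 + m + x (C(x, m) = (x + m) - 5 = (m + x) - 5 = -5 + m + x)
f(6)*(C(-7, 5) - 48) = 0*((-5 + 5 - 7) - 48) = 0*(-7 - 48) = 0*(-55) = 0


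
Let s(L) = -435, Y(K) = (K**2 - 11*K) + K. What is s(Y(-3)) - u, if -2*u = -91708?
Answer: -46289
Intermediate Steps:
Y(K) = K**2 - 10*K
u = 45854 (u = -1/2*(-91708) = 45854)
s(Y(-3)) - u = -435 - 1*45854 = -435 - 45854 = -46289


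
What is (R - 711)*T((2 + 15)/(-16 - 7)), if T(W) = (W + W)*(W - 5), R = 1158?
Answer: 2006136/529 ≈ 3792.3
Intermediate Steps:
T(W) = 2*W*(-5 + W) (T(W) = (2*W)*(-5 + W) = 2*W*(-5 + W))
(R - 711)*T((2 + 15)/(-16 - 7)) = (1158 - 711)*(2*((2 + 15)/(-16 - 7))*(-5 + (2 + 15)/(-16 - 7))) = 447*(2*(17/(-23))*(-5 + 17/(-23))) = 447*(2*(17*(-1/23))*(-5 + 17*(-1/23))) = 447*(2*(-17/23)*(-5 - 17/23)) = 447*(2*(-17/23)*(-132/23)) = 447*(4488/529) = 2006136/529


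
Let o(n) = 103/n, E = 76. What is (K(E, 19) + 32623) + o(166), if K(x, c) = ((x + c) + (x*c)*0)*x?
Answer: 6614041/166 ≈ 39844.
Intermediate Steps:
K(x, c) = x*(c + x) (K(x, c) = ((c + x) + (c*x)*0)*x = ((c + x) + 0)*x = (c + x)*x = x*(c + x))
(K(E, 19) + 32623) + o(166) = (76*(19 + 76) + 32623) + 103/166 = (76*95 + 32623) + 103*(1/166) = (7220 + 32623) + 103/166 = 39843 + 103/166 = 6614041/166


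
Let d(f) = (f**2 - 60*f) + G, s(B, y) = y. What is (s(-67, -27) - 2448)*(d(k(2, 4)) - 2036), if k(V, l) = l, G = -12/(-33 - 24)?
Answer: 106266600/19 ≈ 5.5930e+6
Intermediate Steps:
G = 4/19 (G = -12/(-57) = -12*(-1/57) = 4/19 ≈ 0.21053)
d(f) = 4/19 + f**2 - 60*f (d(f) = (f**2 - 60*f) + 4/19 = 4/19 + f**2 - 60*f)
(s(-67, -27) - 2448)*(d(k(2, 4)) - 2036) = (-27 - 2448)*((4/19 + 4**2 - 60*4) - 2036) = -2475*((4/19 + 16 - 240) - 2036) = -2475*(-4252/19 - 2036) = -2475*(-42936/19) = 106266600/19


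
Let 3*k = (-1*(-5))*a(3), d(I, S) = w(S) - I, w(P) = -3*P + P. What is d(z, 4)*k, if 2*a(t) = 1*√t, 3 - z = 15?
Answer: 10*√3/3 ≈ 5.7735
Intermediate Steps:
z = -12 (z = 3 - 1*15 = 3 - 15 = -12)
w(P) = -2*P
d(I, S) = -I - 2*S (d(I, S) = -2*S - I = -I - 2*S)
a(t) = √t/2 (a(t) = (1*√t)/2 = √t/2)
k = 5*√3/6 (k = ((-1*(-5))*(√3/2))/3 = (5*(√3/2))/3 = (5*√3/2)/3 = 5*√3/6 ≈ 1.4434)
d(z, 4)*k = (-1*(-12) - 2*4)*(5*√3/6) = (12 - 8)*(5*√3/6) = 4*(5*√3/6) = 10*√3/3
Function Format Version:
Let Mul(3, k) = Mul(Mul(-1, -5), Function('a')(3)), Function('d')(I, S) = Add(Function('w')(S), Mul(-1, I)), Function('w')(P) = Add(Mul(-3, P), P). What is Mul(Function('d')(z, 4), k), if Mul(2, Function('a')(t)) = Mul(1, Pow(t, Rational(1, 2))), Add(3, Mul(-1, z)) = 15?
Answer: Mul(Rational(10, 3), Pow(3, Rational(1, 2))) ≈ 5.7735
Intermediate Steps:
z = -12 (z = Add(3, Mul(-1, 15)) = Add(3, -15) = -12)
Function('w')(P) = Mul(-2, P)
Function('d')(I, S) = Add(Mul(-1, I), Mul(-2, S)) (Function('d')(I, S) = Add(Mul(-2, S), Mul(-1, I)) = Add(Mul(-1, I), Mul(-2, S)))
Function('a')(t) = Mul(Rational(1, 2), Pow(t, Rational(1, 2))) (Function('a')(t) = Mul(Rational(1, 2), Mul(1, Pow(t, Rational(1, 2)))) = Mul(Rational(1, 2), Pow(t, Rational(1, 2))))
k = Mul(Rational(5, 6), Pow(3, Rational(1, 2))) (k = Mul(Rational(1, 3), Mul(Mul(-1, -5), Mul(Rational(1, 2), Pow(3, Rational(1, 2))))) = Mul(Rational(1, 3), Mul(5, Mul(Rational(1, 2), Pow(3, Rational(1, 2))))) = Mul(Rational(1, 3), Mul(Rational(5, 2), Pow(3, Rational(1, 2)))) = Mul(Rational(5, 6), Pow(3, Rational(1, 2))) ≈ 1.4434)
Mul(Function('d')(z, 4), k) = Mul(Add(Mul(-1, -12), Mul(-2, 4)), Mul(Rational(5, 6), Pow(3, Rational(1, 2)))) = Mul(Add(12, -8), Mul(Rational(5, 6), Pow(3, Rational(1, 2)))) = Mul(4, Mul(Rational(5, 6), Pow(3, Rational(1, 2)))) = Mul(Rational(10, 3), Pow(3, Rational(1, 2)))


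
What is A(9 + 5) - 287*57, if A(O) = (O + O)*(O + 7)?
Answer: -15771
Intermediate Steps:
A(O) = 2*O*(7 + O) (A(O) = (2*O)*(7 + O) = 2*O*(7 + O))
A(9 + 5) - 287*57 = 2*(9 + 5)*(7 + (9 + 5)) - 287*57 = 2*14*(7 + 14) - 16359 = 2*14*21 - 16359 = 588 - 16359 = -15771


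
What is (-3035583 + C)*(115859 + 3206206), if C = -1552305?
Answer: -15241262148720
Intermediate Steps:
(-3035583 + C)*(115859 + 3206206) = (-3035583 - 1552305)*(115859 + 3206206) = -4587888*3322065 = -15241262148720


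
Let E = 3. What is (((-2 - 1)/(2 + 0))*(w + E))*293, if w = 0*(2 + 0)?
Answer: -2637/2 ≈ -1318.5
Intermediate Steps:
w = 0 (w = 0*2 = 0)
(((-2 - 1)/(2 + 0))*(w + E))*293 = (((-2 - 1)/(2 + 0))*(0 + 3))*293 = (-3/2*3)*293 = (-3*1/2*3)*293 = -3/2*3*293 = -9/2*293 = -2637/2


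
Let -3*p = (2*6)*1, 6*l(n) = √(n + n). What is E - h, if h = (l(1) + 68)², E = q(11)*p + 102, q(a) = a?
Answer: 58 - (408 + √2)²/36 ≈ -4598.1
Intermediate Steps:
l(n) = √2*√n/6 (l(n) = √(n + n)/6 = √(2*n)/6 = (√2*√n)/6 = √2*√n/6)
p = -4 (p = -2*6/3 = -4 ≈ -4.0000)
E = 58 (E = 11*(-4) + 102 = -44 + 102 = 58)
h = (68 + √2/6)² (h = (√2*√1/6 + 68)² = ((⅙)*√2*1 + 68)² = (√2/6 + 68)² = (68 + √2/6)² ≈ 4656.1)
E - h = 58 - (408 + √2)²/36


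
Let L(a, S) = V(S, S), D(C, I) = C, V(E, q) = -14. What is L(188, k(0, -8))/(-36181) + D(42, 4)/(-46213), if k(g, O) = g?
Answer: -872620/1672032553 ≈ -0.00052189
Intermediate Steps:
L(a, S) = -14
L(188, k(0, -8))/(-36181) + D(42, 4)/(-46213) = -14/(-36181) + 42/(-46213) = -14*(-1/36181) + 42*(-1/46213) = 14/36181 - 42/46213 = -872620/1672032553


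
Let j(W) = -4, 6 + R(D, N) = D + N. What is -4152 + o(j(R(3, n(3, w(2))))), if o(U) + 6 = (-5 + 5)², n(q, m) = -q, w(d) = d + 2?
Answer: -4158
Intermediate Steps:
w(d) = 2 + d
R(D, N) = -6 + D + N (R(D, N) = -6 + (D + N) = -6 + D + N)
o(U) = -6 (o(U) = -6 + (-5 + 5)² = -6 + 0² = -6 + 0 = -6)
-4152 + o(j(R(3, n(3, w(2))))) = -4152 - 6 = -4158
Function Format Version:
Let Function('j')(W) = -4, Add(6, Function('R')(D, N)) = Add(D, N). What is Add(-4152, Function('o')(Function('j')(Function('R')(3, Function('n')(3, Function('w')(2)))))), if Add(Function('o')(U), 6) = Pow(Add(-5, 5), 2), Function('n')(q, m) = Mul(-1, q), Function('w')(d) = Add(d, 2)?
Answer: -4158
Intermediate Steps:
Function('w')(d) = Add(2, d)
Function('R')(D, N) = Add(-6, D, N) (Function('R')(D, N) = Add(-6, Add(D, N)) = Add(-6, D, N))
Function('o')(U) = -6 (Function('o')(U) = Add(-6, Pow(Add(-5, 5), 2)) = Add(-6, Pow(0, 2)) = Add(-6, 0) = -6)
Add(-4152, Function('o')(Function('j')(Function('R')(3, Function('n')(3, Function('w')(2)))))) = Add(-4152, -6) = -4158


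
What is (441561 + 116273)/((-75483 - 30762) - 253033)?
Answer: -278917/179639 ≈ -1.5527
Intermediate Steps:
(441561 + 116273)/((-75483 - 30762) - 253033) = 557834/(-106245 - 253033) = 557834/(-359278) = 557834*(-1/359278) = -278917/179639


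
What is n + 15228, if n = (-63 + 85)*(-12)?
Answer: 14964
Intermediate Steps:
n = -264 (n = 22*(-12) = -264)
n + 15228 = -264 + 15228 = 14964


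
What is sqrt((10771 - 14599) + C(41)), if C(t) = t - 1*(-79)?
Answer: 6*I*sqrt(103) ≈ 60.893*I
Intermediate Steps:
C(t) = 79 + t (C(t) = t + 79 = 79 + t)
sqrt((10771 - 14599) + C(41)) = sqrt((10771 - 14599) + (79 + 41)) = sqrt(-3828 + 120) = sqrt(-3708) = 6*I*sqrt(103)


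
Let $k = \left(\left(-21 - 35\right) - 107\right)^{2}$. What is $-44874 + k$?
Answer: $-18305$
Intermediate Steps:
$k = 26569$ ($k = \left(-56 - 107\right)^{2} = \left(-163\right)^{2} = 26569$)
$-44874 + k = -44874 + 26569 = -18305$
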